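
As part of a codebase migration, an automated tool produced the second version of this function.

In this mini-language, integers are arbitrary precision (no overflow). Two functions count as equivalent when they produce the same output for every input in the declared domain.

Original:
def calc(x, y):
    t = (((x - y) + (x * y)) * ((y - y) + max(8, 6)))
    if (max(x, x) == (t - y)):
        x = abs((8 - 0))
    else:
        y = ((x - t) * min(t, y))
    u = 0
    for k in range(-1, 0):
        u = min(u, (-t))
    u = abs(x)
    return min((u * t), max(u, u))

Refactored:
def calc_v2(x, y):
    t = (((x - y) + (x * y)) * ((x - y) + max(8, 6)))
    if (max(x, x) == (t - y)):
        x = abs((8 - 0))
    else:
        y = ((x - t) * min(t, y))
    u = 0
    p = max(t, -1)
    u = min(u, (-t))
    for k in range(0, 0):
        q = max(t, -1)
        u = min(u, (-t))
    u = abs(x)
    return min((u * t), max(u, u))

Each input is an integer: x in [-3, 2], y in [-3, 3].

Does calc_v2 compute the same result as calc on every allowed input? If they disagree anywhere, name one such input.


The rewrite breaks on x=-3, y=0, where the results are -72 and -45.
calc: t := -24 | (max(x, x) == (t - y)): false | y := -504 | u := 0 | iter k=-1: | u := 0 | u := 3 | result -72
calc_v2: t := -15 | (max(x, x) == (t - y)): false | y := -180 | u := 0 | p := -1 | u := 0 | loop over k: empty range | u := 3 | result -45
verdict: not equivalent; witness: x=-3, y=0


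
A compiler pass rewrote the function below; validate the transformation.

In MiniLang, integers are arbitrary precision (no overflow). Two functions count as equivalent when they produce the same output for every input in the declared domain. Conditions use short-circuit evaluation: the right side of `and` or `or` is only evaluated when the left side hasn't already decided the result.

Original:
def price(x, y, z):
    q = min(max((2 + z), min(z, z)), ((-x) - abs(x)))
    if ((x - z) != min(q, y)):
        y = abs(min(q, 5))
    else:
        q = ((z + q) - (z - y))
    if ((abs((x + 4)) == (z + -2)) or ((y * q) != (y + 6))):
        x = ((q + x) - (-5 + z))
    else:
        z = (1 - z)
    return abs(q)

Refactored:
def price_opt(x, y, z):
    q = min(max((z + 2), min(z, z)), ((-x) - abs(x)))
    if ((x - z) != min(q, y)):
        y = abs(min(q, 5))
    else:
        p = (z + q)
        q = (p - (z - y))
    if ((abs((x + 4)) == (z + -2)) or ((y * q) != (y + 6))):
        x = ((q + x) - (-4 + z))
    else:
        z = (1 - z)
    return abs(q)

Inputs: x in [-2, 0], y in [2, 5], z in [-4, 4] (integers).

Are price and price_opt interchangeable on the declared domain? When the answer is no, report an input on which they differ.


The edit looks behavioral (`-5` became `-4`), but over these ranges it never changes the outcome; all 108 inputs agree.
verdict: equivalent


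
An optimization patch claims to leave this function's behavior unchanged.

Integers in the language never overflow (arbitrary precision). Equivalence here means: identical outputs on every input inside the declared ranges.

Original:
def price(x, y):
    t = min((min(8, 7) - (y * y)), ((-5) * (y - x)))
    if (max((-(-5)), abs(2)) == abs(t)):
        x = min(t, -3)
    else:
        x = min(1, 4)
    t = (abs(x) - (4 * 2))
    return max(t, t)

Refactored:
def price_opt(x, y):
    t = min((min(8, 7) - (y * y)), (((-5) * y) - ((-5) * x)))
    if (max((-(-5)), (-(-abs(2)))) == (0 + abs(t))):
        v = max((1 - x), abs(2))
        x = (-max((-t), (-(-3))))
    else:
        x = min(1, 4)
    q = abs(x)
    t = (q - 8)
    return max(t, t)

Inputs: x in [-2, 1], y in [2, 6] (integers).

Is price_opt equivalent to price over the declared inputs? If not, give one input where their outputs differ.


The two versions differ — the changes include arithmetic usage differs; also min/max/abs usage differs; also statement counts differ; also constant usage differs; also local variable names differ.
One worked example (x=-2, y=3) — price: t becomes -25; next (max((-(-5)), abs(2)) == abs(t)) evaluates to false; next x becomes 1; next t becomes -7; next final value -7; price_opt: t becomes -25; next (max((-(-5)), (-(-abs(2)))) == (0 + abs(t))) evaluates to false; next x becomes 1; next q becomes 1; next t becomes -7; next final value -7; agreement on -7.
Every one of the 20 inputs gives matching results.
verdict: equivalent


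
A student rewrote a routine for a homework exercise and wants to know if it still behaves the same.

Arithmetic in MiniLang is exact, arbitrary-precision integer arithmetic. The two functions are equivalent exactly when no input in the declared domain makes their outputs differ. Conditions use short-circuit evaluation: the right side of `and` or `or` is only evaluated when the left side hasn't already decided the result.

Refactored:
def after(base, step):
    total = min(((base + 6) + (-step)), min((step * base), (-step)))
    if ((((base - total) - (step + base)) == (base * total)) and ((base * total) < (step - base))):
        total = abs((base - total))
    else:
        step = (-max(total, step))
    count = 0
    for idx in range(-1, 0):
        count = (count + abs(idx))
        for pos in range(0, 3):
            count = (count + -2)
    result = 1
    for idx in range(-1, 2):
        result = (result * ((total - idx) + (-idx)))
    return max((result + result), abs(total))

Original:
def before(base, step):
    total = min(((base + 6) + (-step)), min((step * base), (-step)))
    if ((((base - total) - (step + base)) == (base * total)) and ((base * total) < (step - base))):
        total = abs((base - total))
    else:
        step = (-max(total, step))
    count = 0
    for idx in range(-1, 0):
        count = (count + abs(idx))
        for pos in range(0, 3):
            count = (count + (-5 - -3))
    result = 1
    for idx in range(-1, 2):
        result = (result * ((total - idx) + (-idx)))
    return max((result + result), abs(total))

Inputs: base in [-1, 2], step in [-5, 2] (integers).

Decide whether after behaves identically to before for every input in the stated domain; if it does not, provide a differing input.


Comparing the listings, the differences include: arithmetic usage differs; also constant usage differs.
As a probe, take base=2, step=-3: before runs total := -6 | ((((base - total) - (step + base)) == (base * total)) and ((base * total) < (step - base))): false | step := 3 | count := 0 | iter idx=-1: | count := 1 | iter pos=0: | count := -1 | iter pos=1: | count := -3 | iter pos=2: | count := -5 | result := 1 | iter idx=-1: | result := -4 | iter idx=0: | result := 24 | iter idx=1: | result := -192 | result 6; after runs total := -6 | ((((base - total) - (step + base)) == (base * total)) and ((base * total) < (step - base))): false | step := 3 | count := 0 | iter idx=-1: | count := 1 | iter pos=0: | count := -1 | iter pos=1: | count := -3 | iter pos=2: | count := -5 | result := 1 | iter idx=-1: | result := -4 | iter idx=0: | result := 24 | iter idx=1: | result := -192 | result 6; both end at 6.
Sweeping the whole domain (32 inputs) finds no disagreement.
verdict: equivalent


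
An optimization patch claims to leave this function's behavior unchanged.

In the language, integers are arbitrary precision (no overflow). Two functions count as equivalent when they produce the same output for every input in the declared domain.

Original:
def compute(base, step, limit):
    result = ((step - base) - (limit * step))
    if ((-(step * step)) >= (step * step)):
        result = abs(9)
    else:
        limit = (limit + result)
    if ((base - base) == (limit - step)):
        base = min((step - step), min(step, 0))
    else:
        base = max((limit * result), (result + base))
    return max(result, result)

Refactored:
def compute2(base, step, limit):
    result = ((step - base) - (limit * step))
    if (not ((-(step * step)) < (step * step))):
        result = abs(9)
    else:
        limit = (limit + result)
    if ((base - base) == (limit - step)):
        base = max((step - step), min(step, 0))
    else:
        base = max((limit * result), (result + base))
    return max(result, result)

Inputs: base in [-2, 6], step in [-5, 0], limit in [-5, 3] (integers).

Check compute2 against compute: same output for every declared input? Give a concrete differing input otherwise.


Although `min((step - step), min(step, 0))` became `max((step - step), min(step, 0))`, no input in the stated domain can expose it; all 486 inputs agree.
verdict: equivalent


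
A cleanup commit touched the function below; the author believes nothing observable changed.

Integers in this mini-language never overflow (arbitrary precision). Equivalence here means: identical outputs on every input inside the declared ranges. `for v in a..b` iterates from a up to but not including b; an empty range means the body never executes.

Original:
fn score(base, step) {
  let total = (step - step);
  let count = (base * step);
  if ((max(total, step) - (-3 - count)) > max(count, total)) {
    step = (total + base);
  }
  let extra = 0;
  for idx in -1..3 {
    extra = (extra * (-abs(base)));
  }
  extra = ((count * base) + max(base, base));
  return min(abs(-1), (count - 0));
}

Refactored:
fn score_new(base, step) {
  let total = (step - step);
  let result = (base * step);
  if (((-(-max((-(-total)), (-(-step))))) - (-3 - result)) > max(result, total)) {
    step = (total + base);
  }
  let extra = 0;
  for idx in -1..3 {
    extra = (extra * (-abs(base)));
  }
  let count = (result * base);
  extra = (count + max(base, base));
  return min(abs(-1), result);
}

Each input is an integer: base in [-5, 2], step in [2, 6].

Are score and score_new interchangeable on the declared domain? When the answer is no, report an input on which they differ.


This is a faithful refactor — local variable names differ, and arithmetic usage differs, and constant usage differs, and statement counts differ, but the computed results match everywhere.
As a probe, take base=-5, step=6: score runs total := 0 | count := -30 | ((max(total, step) - (-3 - count)) > max(count, total)): false | extra := 0 | iter idx=-1: | extra := 0 | iter idx=0: | extra := 0 | iter idx=1: | extra := 0 | iter idx=2: | extra := 0 | extra := 145 | result -30; score_new runs total := 0 | result := -30 | (((-(-max((-(-total)), (-(-step))))) - (-3 - result)) > max(result, total)): false | extra := 0 | iter idx=-1: | extra := 0 | iter idx=0: | extra := 0 | iter idx=1: | extra := 0 | iter idx=2: | extra := 0 | count := 150 | extra := 145 | result -30; both end at -30.
An exhaustive pass over the 40 declared inputs shows identical outputs.
verdict: equivalent


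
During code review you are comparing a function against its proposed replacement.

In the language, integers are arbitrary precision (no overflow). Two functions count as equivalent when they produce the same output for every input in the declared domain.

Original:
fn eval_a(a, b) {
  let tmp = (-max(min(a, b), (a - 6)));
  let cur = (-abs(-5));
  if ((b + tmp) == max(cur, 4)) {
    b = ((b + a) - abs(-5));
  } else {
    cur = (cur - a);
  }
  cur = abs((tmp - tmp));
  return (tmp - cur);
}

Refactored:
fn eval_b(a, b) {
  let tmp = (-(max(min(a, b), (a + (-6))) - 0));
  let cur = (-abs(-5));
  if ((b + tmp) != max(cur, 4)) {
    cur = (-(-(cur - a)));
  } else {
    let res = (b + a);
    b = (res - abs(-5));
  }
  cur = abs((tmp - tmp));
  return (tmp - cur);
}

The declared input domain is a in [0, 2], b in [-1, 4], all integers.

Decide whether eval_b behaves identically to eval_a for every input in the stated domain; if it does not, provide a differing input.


Comparing the listings, the differences include: statement counts differ, constant usage differs, local variable names differ, arithmetic usage differs, comparison usage differs.
One worked example (a=0, b=-1) — eval_a: tmp := 1 | cur := -5 | ((b + tmp) == max(cur, 4)): false | cur := -5 | cur := 0 | result 1; eval_b: tmp := 1 | cur := -5 | ((b + tmp) != max(cur, 4)): true | cur := -5 | cur := 0 | result 1; agreement on 1.
Every one of the 18 inputs gives matching results.
verdict: equivalent


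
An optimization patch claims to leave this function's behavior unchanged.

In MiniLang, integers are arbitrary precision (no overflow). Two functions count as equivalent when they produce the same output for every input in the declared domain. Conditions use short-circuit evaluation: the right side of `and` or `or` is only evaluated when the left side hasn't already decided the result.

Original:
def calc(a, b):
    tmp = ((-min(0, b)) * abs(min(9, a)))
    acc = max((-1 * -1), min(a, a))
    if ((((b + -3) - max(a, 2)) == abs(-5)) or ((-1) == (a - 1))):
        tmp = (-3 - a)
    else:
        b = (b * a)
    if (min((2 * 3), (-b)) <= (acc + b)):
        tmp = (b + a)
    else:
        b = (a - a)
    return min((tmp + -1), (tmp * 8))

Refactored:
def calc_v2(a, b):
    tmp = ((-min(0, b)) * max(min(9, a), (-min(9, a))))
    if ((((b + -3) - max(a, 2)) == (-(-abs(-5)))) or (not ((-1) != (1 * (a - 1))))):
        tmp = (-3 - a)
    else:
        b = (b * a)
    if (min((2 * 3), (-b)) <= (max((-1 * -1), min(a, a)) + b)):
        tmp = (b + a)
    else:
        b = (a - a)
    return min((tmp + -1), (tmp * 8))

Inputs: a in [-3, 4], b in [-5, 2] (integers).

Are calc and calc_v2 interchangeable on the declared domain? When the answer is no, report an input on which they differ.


This is a faithful refactor — boolean connective usage differs; also local variable names differ; also constant usage differs; also statement counts differ; also comparison usage differs; also min/max/abs usage differs; also arithmetic usage differs, but the computed results match everywhere.
One worked example (a=1, b=-3) — calc: tmp := 3 | acc := 1 | ((((b + -3) - max(a, 2)) == abs(-5)) or ((-1) == (a - 1))): false | b := -3 | (min((2 * 3), (-b)) <= (acc + b)): false | b := 0 | result 2; calc_v2: tmp := 3 | ((((b + -3) - max(a, 2)) == (-(-abs(-5)))) or (not ((-1) != (1 * (a - 1))))): false | b := -3 | (min((2 * 3), (-b)) <= (max((-1 * -1), min(a, a)) + b)): false | b := 0 | result 2; agreement on 2.
Across all 64 domain points the two functions coincide.
verdict: equivalent


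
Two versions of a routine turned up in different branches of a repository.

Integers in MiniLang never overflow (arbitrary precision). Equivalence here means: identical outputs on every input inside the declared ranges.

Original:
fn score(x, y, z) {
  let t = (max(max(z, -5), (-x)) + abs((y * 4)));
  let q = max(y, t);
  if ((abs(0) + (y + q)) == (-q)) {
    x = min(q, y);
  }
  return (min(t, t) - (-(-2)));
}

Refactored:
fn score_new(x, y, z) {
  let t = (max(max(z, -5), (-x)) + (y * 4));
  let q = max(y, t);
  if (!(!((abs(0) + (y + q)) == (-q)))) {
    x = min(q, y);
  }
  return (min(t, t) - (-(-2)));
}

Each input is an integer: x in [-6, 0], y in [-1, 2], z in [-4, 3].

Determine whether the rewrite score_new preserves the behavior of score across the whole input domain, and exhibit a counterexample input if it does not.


Try x=-6, y=-1, z=-4.
score: t = 10; q = 10; ((abs(0) + (y + q)) == (-q)) -> false; return 8
score_new: t = 2; q = 2; (!(!((abs(0) + (y + q)) == (-q)))) -> false; return 0
8 and 0 differ, so these are not the same function on this domain.
verdict: not equivalent; witness: x=-6, y=-1, z=-4


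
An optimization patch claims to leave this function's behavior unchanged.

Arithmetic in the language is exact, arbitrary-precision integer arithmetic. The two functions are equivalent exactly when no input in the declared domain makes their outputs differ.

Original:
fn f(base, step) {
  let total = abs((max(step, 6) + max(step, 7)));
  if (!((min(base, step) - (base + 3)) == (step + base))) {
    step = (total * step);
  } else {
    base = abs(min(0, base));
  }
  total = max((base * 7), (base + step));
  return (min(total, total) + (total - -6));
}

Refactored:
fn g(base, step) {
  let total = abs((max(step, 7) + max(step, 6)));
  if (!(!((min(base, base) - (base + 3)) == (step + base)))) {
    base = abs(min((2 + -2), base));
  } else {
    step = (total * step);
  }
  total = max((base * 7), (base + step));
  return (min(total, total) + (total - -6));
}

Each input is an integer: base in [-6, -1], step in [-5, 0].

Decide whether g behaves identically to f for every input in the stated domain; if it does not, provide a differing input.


There is a counterexample at base=-1, step=-2: -8 on one side, 20 on the other.
f: total := 13 | (!((min(base, step) - (base + 3)) == (step + base))): true | step := -26 | total := -7 | result -8
g: total := 13 | (!(!((min(base, base) - (base + 3)) == (step + base)))): true | base := 1 | total := 7 | result 20
verdict: not equivalent; witness: base=-1, step=-2


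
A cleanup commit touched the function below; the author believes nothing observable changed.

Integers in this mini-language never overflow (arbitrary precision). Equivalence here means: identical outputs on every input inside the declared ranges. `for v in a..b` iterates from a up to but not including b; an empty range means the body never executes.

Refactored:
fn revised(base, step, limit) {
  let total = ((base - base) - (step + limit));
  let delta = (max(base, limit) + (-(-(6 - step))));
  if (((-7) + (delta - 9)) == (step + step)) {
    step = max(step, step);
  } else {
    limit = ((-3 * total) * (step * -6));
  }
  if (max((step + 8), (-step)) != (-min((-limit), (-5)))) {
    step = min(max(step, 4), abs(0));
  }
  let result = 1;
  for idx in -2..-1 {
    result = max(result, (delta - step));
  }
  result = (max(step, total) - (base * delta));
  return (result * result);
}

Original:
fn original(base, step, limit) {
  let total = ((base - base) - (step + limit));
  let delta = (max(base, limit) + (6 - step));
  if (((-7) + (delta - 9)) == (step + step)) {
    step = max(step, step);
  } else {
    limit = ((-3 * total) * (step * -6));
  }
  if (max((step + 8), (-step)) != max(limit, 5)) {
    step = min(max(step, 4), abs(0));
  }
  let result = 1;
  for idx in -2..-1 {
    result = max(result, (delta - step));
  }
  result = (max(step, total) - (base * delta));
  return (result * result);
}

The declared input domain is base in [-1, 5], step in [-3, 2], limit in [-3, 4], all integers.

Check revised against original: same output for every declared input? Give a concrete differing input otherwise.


Comparing the listings, the differences include: min/max/abs usage differs.
Spot check at base=-1, step=2, limit=-3 — original: total becomes 1; next delta becomes 3; next (((-7) + (delta - 9)) == (step + step)) evaluates to false; next limit becomes 36; next (max((step + 8), (-step)) != max(limit, 5)) evaluates to true; next step becomes 0; next result becomes 1; next at idx=-2:; next result becomes 3; next result becomes 4; next final value 16. revised: total becomes 1; next delta becomes 3; next (((-7) + (delta - 9)) == (step + step)) evaluates to false; next limit becomes 36; next (max((step + 8), (-step)) != (-min((-limit), (-5)))) evaluates to true; next step becomes 0; next result becomes 1; next at idx=-2:; next result becomes 3; next result becomes 4; next final value 16. Both give 16.
Across all 336 domain points the two functions coincide.
verdict: equivalent


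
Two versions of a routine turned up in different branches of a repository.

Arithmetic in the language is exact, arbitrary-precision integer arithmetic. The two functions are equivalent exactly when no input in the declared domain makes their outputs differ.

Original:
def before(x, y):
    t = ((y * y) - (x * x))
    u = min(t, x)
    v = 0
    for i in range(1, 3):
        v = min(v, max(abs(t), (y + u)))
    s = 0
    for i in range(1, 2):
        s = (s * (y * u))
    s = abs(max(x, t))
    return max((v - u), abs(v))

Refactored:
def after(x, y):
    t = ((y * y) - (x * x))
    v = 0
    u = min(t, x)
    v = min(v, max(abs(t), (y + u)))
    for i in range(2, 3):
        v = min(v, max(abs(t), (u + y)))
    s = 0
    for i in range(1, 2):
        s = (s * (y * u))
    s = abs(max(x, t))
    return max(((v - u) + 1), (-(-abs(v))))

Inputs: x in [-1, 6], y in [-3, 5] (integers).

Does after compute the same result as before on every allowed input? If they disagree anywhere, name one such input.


On input x=-1, y=-3, before returns 1 while after returns 2.
verdict: not equivalent; witness: x=-1, y=-3


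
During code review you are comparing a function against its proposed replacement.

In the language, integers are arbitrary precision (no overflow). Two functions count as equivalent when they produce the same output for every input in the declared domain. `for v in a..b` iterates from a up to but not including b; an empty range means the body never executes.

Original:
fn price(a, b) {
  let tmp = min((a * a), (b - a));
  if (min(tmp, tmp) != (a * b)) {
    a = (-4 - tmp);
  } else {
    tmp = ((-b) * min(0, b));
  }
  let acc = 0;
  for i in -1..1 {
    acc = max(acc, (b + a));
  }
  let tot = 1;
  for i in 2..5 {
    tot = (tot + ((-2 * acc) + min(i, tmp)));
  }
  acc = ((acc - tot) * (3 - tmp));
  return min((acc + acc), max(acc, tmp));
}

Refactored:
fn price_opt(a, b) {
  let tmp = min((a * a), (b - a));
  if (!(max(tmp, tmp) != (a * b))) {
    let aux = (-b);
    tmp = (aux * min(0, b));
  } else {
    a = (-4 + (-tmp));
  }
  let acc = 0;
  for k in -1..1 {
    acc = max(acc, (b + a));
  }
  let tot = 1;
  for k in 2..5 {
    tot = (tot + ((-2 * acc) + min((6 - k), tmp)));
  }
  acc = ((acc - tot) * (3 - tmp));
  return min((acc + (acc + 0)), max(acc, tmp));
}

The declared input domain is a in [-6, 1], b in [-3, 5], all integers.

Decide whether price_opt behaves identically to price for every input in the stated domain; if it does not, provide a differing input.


The suspicious edit (`min(tmp, tmp)` became `max(tmp, tmp)`) never changes the result for any input inside the declared domain; all 72 inputs agree.
verdict: equivalent


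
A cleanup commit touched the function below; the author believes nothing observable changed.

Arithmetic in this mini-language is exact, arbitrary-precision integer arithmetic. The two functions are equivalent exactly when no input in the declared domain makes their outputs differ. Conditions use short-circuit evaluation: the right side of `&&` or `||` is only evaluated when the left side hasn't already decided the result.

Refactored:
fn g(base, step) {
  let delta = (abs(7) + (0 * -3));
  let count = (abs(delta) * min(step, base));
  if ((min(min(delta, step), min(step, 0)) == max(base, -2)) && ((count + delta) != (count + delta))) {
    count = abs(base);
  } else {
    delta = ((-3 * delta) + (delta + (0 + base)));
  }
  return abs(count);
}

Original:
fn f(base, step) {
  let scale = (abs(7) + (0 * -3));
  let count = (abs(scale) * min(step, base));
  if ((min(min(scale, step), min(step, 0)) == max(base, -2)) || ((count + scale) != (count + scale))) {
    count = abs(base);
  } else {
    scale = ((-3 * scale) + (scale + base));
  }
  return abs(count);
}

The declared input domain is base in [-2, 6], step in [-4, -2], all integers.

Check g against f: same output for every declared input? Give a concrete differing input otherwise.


base=-2, step=-2 yields 2 from f but 14 from g.
verdict: not equivalent; witness: base=-2, step=-2


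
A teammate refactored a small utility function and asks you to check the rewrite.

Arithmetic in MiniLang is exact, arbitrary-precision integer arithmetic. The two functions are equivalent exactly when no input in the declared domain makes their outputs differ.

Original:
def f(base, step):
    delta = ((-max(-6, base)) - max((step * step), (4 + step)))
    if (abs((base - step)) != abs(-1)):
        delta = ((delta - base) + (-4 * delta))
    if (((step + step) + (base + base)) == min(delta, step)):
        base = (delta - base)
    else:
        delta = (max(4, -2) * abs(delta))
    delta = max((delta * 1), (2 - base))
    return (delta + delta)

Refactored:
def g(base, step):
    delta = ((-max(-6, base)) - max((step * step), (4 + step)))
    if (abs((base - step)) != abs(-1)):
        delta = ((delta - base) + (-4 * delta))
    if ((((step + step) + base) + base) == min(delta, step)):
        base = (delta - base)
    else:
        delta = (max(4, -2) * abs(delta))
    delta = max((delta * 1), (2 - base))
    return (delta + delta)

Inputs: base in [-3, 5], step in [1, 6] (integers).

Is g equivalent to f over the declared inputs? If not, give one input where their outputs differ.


Reading the diff, among the changes: same computation, different form.
Tracing base=-1, step=1: f: delta := -4 | (abs((base - step)) != abs(-1)): true | delta := 13 | (((step + step) + (base + base)) == min(delta, step)): false | delta := 52 | delta := 52 | result 104 | g: delta := -4 | (abs((base - step)) != abs(-1)): true | delta := 13 | ((((step + step) + base) + base) == min(delta, step)): false | delta := 52 | delta := 52 | result 104 — matching result 104.
Every one of the 54 inputs gives matching results.
verdict: equivalent


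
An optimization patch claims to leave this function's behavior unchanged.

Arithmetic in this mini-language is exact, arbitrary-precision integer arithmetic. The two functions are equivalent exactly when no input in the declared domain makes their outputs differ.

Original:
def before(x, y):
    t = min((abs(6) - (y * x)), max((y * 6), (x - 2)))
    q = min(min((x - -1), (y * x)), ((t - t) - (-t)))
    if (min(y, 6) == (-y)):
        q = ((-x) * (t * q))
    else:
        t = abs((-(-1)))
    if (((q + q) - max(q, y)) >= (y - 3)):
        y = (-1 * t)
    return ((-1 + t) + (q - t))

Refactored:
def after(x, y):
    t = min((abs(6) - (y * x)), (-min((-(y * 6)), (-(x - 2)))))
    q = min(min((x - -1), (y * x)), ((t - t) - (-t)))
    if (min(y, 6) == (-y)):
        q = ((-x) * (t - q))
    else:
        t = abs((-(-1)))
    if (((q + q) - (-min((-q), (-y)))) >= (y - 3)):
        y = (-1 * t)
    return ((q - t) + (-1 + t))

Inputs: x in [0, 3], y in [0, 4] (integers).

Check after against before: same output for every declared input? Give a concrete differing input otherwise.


Not equivalent: x=3, y=0 separates them (-1 vs -4).
before: t := 1 | q := 0 | (min(y, 6) == (-y)): true | q := 0 | (((q + q) - max(q, y)) >= (y - 3)): true | y := -1 | result -1
after: t := 1 | q := 0 | (min(y, 6) == (-y)): true | q := -3 | (((q + q) - (-min((-q), (-y)))) >= (y - 3)): false | result -4
verdict: not equivalent; witness: x=3, y=0


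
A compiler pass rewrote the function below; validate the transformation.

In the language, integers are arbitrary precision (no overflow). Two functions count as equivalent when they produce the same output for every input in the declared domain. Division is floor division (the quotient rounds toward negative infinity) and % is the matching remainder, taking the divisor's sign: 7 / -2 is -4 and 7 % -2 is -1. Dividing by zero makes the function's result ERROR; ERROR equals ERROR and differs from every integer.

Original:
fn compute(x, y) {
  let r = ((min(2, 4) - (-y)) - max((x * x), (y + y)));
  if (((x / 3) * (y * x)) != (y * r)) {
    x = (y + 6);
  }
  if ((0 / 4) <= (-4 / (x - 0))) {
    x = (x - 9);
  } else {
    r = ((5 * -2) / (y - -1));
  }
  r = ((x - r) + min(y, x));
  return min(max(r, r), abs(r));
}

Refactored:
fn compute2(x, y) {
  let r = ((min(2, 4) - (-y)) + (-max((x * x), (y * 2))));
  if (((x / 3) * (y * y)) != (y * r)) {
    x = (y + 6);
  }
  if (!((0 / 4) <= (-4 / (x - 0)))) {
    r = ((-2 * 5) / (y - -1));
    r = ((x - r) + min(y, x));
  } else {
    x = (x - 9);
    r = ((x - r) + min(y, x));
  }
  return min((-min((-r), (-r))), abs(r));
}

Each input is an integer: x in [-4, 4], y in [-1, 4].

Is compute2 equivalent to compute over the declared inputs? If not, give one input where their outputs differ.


There is a counterexample at x=-2, y=1: 13 on one side, -21 on the other.
compute: r = -1; (((x / 3) * (y * x)) != (y * r)) -> true; x = 7; ((0 / 4) <= (-4 / (x - 0))) -> false; r = -5; r = 13; return 13
compute2: r = -1; (((x / 3) * (y * y)) != (y * r)) -> false; (!((0 / 4) <= (-4 / (x - 0)))) -> false; x = -11; r = -21; return -21
verdict: not equivalent; witness: x=-2, y=1


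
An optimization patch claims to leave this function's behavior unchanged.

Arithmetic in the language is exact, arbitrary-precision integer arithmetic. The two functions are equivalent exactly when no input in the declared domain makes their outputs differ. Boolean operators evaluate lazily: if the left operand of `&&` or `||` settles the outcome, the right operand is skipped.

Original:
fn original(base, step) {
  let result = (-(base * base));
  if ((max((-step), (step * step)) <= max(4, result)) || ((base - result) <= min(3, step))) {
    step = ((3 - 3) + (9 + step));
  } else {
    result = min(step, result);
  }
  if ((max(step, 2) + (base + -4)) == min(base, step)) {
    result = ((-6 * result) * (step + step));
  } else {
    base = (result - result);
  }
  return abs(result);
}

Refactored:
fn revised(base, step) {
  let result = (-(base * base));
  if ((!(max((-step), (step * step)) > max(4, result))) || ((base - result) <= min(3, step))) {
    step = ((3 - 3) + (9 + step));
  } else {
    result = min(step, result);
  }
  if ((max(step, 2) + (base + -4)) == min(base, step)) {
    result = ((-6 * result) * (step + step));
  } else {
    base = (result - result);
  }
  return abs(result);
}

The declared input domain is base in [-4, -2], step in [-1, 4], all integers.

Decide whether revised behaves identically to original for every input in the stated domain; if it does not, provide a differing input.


Comparing the listings, the differences include: comparison usage differs; boolean connective usage differs.
As a probe, take base=-2, step=0: original runs result = -4; ((max((-step), (step * step)) <= max(4, result)) || ((base - result) <= min(3, step))) -> true; step = 9; ((max(step, 2) + (base + -4)) == min(base, step)) -> false; base = 0; return 4; revised runs result = -4; ((!(max((-step), (step * step)) > max(4, result))) || ((base - result) <= min(3, step))) -> true; step = 9; ((max(step, 2) + (base + -4)) == min(base, step)) -> false; base = 0; return 4; both end at 4.
Across all 18 domain points the two functions coincide.
verdict: equivalent


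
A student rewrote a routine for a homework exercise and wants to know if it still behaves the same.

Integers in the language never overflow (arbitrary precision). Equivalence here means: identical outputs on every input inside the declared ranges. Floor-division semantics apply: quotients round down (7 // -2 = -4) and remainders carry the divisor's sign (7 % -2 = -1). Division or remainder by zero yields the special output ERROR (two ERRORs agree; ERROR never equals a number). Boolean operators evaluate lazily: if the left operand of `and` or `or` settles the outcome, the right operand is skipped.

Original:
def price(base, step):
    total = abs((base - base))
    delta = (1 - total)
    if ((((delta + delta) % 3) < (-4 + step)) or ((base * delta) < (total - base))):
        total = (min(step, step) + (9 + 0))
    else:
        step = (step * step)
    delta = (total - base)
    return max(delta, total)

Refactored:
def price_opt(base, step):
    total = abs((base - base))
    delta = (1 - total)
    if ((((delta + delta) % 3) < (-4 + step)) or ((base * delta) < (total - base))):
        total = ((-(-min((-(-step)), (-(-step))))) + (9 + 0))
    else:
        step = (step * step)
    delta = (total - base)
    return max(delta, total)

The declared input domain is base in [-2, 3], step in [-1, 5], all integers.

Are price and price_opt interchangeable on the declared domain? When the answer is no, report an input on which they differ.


Behavior is preserved: although same computation, different form, the outputs never diverge.
As a probe, take base=1, step=3: price runs total becomes 0; next delta becomes 1; next ((((delta + delta) % 3) < (-4 + step)) or ((base * delta) < (total - base))) evaluates to false; next step becomes 9; next delta becomes -1; next final value 0; price_opt runs total becomes 0; next delta becomes 1; next ((((delta + delta) % 3) < (-4 + step)) or ((base * delta) < (total - base))) evaluates to false; next step becomes 9; next delta becomes -1; next final value 0; both end at 0.
An exhaustive pass over the 42 declared inputs shows identical outputs.
verdict: equivalent


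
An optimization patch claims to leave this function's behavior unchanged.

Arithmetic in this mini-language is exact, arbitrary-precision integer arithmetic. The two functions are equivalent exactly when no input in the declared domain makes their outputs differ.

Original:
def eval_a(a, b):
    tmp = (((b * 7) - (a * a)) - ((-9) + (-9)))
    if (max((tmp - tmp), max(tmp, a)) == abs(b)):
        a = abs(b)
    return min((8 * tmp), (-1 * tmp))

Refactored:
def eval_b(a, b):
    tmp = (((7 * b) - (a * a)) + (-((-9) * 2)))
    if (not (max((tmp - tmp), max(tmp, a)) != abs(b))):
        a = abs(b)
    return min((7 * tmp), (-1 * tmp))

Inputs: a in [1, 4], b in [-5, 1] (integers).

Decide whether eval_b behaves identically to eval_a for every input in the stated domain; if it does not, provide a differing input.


a=1, b=-5 yields -144 from eval_a but -126 from eval_b.
verdict: not equivalent; witness: a=1, b=-5


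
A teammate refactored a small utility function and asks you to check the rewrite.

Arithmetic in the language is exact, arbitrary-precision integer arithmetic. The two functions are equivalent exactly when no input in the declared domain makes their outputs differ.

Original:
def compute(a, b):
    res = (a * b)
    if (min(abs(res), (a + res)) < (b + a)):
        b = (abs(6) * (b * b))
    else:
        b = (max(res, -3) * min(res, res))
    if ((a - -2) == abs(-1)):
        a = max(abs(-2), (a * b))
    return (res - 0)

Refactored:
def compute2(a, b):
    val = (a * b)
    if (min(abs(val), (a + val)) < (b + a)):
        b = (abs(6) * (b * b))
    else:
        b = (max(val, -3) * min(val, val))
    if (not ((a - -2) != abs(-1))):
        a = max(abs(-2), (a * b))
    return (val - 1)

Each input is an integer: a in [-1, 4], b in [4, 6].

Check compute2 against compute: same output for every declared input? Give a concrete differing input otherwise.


On input a=-1, b=4, compute returns -4 while compute2 returns -5.
verdict: not equivalent; witness: a=-1, b=4


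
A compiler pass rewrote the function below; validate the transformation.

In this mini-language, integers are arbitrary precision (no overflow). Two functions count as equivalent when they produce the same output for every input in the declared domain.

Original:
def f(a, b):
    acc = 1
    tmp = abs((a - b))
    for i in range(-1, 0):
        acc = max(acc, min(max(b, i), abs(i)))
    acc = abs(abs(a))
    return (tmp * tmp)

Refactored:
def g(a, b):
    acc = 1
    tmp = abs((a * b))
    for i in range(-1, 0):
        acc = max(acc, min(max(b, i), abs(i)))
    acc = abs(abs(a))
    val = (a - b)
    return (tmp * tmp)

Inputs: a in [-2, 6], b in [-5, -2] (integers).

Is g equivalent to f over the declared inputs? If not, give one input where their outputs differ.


a=-2, b=-5 yields 9 from f but 100 from g.
verdict: not equivalent; witness: a=-2, b=-5


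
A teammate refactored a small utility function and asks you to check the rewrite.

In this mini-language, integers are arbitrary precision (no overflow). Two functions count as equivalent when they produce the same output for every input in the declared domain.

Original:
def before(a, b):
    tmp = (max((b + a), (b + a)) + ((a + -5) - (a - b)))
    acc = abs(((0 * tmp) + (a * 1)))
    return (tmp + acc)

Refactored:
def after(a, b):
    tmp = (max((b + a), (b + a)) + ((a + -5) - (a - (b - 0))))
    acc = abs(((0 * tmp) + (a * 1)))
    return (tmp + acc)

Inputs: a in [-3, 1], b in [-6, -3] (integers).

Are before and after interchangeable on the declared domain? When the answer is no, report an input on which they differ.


Comparing the listings, the differences include: arithmetic usage differs, constant usage differs.
One worked example (a=-3, b=-5) — before: tmp = -18; acc = 3; return -15; after: tmp = -18; acc = 3; return -15; agreement on -15.
Every one of the 20 inputs gives matching results.
verdict: equivalent


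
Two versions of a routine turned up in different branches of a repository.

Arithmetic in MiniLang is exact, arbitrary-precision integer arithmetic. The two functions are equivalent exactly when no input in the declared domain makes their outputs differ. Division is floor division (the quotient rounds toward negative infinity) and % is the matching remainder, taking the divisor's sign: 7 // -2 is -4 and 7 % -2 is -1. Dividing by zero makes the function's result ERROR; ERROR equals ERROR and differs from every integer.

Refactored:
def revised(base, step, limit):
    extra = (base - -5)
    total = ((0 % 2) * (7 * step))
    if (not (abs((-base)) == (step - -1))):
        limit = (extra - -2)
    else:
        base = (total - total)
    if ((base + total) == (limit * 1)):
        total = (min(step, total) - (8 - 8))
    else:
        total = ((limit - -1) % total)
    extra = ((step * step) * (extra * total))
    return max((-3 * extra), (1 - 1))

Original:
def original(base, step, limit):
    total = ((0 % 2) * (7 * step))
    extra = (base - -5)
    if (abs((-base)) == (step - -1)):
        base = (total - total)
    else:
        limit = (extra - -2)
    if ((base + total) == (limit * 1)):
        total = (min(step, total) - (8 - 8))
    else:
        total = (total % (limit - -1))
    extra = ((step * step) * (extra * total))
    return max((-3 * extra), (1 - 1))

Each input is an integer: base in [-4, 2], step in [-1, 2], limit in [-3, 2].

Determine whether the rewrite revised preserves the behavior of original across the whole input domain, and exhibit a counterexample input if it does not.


Evaluate both at base=-4, step=-1, limit=-3.
original: total becomes 0; next extra becomes 1; next (abs((-base)) == (step - -1)) evaluates to false; next limit becomes 3; next ((base + total) == (limit * 1)) evaluates to false; next total becomes 0; next extra becomes 0; next final value 0
revised: extra becomes 1; next total becomes 0; next (not (abs((-base)) == (step - -1))) evaluates to true; next limit becomes 3; next ((base + total) == (limit * 1)) evaluates to false; next hits division by zero so the output is ERROR
0 != ERROR, so the rewrite changes behavior.
verdict: not equivalent; witness: base=-4, step=-1, limit=-3


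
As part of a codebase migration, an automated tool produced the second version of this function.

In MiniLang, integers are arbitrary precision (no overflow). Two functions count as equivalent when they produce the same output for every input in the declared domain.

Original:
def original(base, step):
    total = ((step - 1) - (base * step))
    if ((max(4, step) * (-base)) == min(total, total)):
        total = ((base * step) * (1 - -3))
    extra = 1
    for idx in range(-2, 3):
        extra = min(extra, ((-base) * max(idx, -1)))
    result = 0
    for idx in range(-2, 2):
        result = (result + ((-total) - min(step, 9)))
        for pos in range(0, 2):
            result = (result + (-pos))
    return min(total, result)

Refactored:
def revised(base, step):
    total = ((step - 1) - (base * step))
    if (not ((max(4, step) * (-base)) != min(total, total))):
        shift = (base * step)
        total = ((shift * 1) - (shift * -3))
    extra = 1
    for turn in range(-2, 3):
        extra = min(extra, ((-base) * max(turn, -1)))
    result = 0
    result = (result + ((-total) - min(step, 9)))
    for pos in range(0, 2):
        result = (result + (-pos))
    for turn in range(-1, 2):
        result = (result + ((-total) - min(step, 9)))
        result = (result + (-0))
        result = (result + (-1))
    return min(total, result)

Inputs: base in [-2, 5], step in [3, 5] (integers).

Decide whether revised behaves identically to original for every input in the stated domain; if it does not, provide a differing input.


The two versions differ — the changes include min/max/abs usage differs, local variable names differ, constant usage differs, loop structure differs, boolean connective usage differs, comparison usage differs, statement counts differ, arithmetic usage differs.
Spot check at base=1, step=5 — original: total becomes -1; next ((max(4, step) * (-base)) == min(total, total)) evaluates to false; next extra becomes 1; next at idx=-2:; next extra becomes 1; next at idx=-1:; next extra becomes 1; next at idx=0:; next extra becomes 0; next at idx=1:; next extra becomes -1; next at idx=2:; next extra becomes -2; next result becomes 0; next at idx=-2:; next result becomes -4; next at pos=0:; next result becomes -4; next at pos=1:; next result becomes -5; next at idx=-1:; next result becomes -9; next at pos=0:; next result becomes -9; next at pos=1:; next result becomes -10; next at idx=0:; next result becomes -14; next at pos=0:; next result becomes -14; next at pos=1:; next result becomes -15; next at idx=1:; next result becomes -19; next at pos=0:; next result becomes -19; next at pos=1:; next result becomes -20; next final value -20. revised: total becomes -1; next (not ((max(4, step) * (-base)) != min(total, total))) evaluates to false; next extra becomes 1; next at turn=-2:; next extra becomes 1; next at turn=-1:; next extra becomes 1; next at turn=0:; next extra becomes 0; next at turn=1:; next extra becomes -1; next at turn=2:; next extra becomes -2; next result becomes 0; next result becomes -4; next at pos=0:; next result becomes -4; next at pos=1:; next result becomes -5; next at turn=-1:; next result becomes -9; next result becomes -9; next result becomes -10; next at turn=0:; next result becomes -14; next result becomes -14; next result becomes -15; next at turn=1:; next result becomes -19; next result becomes -19; next result becomes -20; next final value -20. Both give -20.
An exhaustive pass over the 24 declared inputs shows identical outputs.
verdict: equivalent
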